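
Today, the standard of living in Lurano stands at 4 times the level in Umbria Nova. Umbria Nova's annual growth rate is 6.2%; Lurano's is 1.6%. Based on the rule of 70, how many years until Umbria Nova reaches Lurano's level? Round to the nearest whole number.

Umbria Nova gains on Lurano at 6.2% − 1.6% = 4.6 points a year.
At that relative rate the gap halves every 70/4.6 ≈ 15.22 years.
A 4 times gap closes after 2 halvings: 2 × 15.22 ≈ 30 years.

approximately 30 years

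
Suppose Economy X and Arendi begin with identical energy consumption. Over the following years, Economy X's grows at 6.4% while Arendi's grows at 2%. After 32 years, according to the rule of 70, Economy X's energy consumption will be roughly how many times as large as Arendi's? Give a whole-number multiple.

Rate gap = 6.4% − 2% = 4.4 points.
The ratio doubles every 70/4.4 ≈ 15.91 years.
32/15.91 ≈ 2.01 doublings → ratio ≈ 2^2.01 ≈ 4.

about 4 times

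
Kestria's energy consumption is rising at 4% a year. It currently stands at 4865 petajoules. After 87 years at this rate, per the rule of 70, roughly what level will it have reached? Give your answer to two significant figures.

Doubling time ≈ 70/4 = 17.50 years.
87 years is 87/17.50 ≈ 4.97 doublings, a factor of 2^4.97 ≈ 31.34.
4865 × 31.34 ≈ 150000 petajoules.

≈ 150000 petajoules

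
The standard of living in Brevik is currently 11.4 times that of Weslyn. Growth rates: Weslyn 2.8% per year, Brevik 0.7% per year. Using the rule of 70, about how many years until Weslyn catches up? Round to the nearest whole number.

around 117 years

Weslyn gains on Brevik at 2.8% − 0.7% = 2.1 points a year.
At that relative rate the gap halves every 70/2.1 ≈ 33.33 years.
An 11.4 times gap takes log₂(11.4) ≈ 3.51 halvings to close: 3.51 × 33.33 ≈ 117 years.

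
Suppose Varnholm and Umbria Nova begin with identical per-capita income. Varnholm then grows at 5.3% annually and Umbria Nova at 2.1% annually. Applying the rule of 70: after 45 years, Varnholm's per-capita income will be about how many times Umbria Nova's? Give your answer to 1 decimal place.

Rate gap = 5.3% − 2.1% = 3.2 points.
The ratio doubles every 70/3.2 ≈ 21.88 years.
45/21.88 ≈ 2.06 doublings → ratio ≈ 2^2.06 ≈ 4.2.

about 4.2 times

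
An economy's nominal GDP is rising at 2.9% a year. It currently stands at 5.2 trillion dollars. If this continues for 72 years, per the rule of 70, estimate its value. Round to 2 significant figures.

approximately 41 trillion dollars

Doubling time ≈ 70/2.9 = 24.14 years.
72 years is 72/24.14 ≈ 2.98 doublings, a factor of 2^2.98 ≈ 7.89.
5.2 × 7.89 ≈ 41 trillion dollars.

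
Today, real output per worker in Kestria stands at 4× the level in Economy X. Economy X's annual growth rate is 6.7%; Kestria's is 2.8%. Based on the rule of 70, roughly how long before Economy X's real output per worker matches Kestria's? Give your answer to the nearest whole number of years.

36 years

The growth-rate gap is 6.7% − 2.8% = 3.9 percentage points.
So the ratio between them halves every 70/3.9 ≈ 17.95 years.
A 4× gap closes after 2 halvings: 2 × 17.95 ≈ 36 years.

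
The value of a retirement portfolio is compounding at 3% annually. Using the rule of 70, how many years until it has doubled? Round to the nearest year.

At 3%, doubling takes about 70/3 = 23.33 years.

around 23 years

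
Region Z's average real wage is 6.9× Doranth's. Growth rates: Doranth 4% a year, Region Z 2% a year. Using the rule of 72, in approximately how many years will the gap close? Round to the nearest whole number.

Doranth gains on Region Z at 4% − 2% = 2 points a year.
At that relative rate the gap halves every 72/2 ≈ 36.00 years.
A 6.9× gap takes log₂(6.9) ≈ 2.79 halvings to close: 2.79 × 36.00 ≈ 100 years.

around 100 years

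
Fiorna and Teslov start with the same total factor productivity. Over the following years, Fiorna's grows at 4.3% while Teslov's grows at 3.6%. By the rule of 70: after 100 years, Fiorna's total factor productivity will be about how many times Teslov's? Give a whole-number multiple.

Only the 0.7-point difference matters.
70/0.7 ≈ 100.00 years per doubling of the ratio; 100 years gives 1.00 doublings, so ≈ 2×.

about 2 times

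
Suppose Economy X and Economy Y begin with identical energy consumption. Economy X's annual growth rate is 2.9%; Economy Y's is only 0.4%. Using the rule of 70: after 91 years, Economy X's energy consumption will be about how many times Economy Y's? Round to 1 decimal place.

Rate gap = 2.9% − 0.4% = 2.5 points.
The ratio doubles every 70/2.5 ≈ 28.00 years.
91/28.00 ≈ 3.25 doublings → ratio ≈ 2^3.25 ≈ 9.5.

approximately 9.5 times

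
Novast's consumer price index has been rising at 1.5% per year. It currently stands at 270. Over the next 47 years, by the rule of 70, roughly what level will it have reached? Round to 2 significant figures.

roughly 540

It doubles every 70/1.5 ≈ 46.67 years, so 47 years is 1.01 doublings.
2^1.01 ≈ 2.01; 270 × 2.01 ≈ 540.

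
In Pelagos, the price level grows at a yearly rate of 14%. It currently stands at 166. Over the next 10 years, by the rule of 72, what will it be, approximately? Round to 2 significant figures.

Doubling time ≈ 72/14 = 5.14 years.
10 years is 10/5.14 ≈ 1.95 doublings, a factor of 2^1.95 ≈ 3.86.
166 × 3.86 ≈ 640.

640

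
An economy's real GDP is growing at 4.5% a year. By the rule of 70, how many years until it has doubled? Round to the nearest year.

approximately 16 years

70/4.5 ≈ 15.56, so it doubles roughly every 16 years.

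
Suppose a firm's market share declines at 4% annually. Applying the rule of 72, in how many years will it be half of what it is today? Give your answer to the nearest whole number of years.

The rule works in reverse for decay: 72/4 ≈ 18.00 years to halve.

approximately 18 years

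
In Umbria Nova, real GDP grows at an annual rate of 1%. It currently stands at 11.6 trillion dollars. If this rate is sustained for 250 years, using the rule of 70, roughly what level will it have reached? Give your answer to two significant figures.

about 140 trillion dollars

It doubles every 70/1 ≈ 70.00 years, so 250 years is 3.57 doublings.
2^3.57 ≈ 11.88; 11.6 × 11.88 ≈ 140 trillion dollars.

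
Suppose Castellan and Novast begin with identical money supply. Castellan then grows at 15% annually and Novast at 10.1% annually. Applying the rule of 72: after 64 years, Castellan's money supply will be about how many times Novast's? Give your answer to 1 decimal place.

approximately 20.5 times

Castellan pulls ahead at 4.9 pp per year, so the ratio doubles every 72/4.9 ≈ 14.69 years.
In 64 years that's 4.36 doublings: 2^4.36 ≈ 20.5.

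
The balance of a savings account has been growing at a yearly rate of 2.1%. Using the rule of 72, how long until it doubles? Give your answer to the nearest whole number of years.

72/2.1 ≈ 34.29, so it doubles roughly every 34 years.

approximately 34 years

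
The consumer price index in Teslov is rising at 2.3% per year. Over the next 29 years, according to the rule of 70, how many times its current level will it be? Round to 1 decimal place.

roughly 1.9 times

Doubles every ≈ 30.43 years (70/2.3).
29 years is 0.95 doublings; 2^0.95 ≈ 1.9×.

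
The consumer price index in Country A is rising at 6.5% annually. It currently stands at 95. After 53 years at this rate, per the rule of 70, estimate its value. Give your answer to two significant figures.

It doubles every 70/6.5 ≈ 10.77 years, so 53 years is 4.92 doublings.
2^4.92 ≈ 30.27; 95 × 30.27 ≈ 2900.

≈ 2900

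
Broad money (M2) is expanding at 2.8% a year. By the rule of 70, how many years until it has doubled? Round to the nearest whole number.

roughly 25 years

At 2.8%, doubling takes about 70/2.8 = 25.00 years.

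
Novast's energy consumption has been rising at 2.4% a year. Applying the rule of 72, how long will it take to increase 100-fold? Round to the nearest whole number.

about 199 years

Doubling time ≈ 72/2.4 = 30.00 years.
100× is log₂ 100 ≈ 6.64 doublings, so ≈ 6.64 × 30.00 = 199 years.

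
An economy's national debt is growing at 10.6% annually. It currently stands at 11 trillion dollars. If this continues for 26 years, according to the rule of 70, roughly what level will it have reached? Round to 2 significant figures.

It doubles every 70/10.6 ≈ 6.60 years, so 26 years is 3.94 doublings.
2^3.94 ≈ 15.35; 11 × 15.35 ≈ 170 trillion dollars.

about 170 trillion dollars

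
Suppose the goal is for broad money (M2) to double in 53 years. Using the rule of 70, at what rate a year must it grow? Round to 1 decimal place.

about 1.3%

70 / 53 ≈ 1.32, so about 1.3% a year.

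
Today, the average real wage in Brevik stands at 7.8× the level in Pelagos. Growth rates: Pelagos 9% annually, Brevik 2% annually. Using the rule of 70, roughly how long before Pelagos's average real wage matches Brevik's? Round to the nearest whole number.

about 30 years

Pelagos gains on Brevik at 9% − 2% = 7 points a year.
At that relative rate the gap halves every 70/7 ≈ 10.00 years.
A 7.8× gap takes log₂(7.8) ≈ 2.96 halvings to close: 2.96 × 10.00 ≈ 30 years.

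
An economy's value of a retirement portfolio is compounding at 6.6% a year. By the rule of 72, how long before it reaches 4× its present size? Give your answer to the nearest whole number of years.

One doubling takes 72/6.6 = 10.91 years.
4× is 2 doublings, so 2 × 10.91 ≈ 22 years.

roughly 22 years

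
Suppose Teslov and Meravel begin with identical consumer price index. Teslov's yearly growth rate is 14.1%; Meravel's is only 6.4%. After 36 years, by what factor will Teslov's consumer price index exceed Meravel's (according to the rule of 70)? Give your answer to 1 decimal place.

Rate gap = 14.1% − 6.4% = 7.7 points.
The ratio doubles every 70/7.7 ≈ 9.09 years.
36/9.09 ≈ 3.96 doublings → ratio ≈ 2^3.96 ≈ 15.6.

≈ 15.6 times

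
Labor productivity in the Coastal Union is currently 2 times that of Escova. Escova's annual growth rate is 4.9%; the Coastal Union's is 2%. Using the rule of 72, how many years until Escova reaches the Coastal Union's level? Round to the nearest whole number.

≈ 25 years

What matters is the difference: 2.9 pp.
Rule of 72 on the gap: the ratio halves every 72/2.9 ≈ 24.83 years.
A 2 times gap closes after 1 halving: 1 × 24.83 ≈ 25 years.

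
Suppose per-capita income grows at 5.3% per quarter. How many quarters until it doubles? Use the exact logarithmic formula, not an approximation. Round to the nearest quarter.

13 quarters

t = ln(2) / ln(1 + 0.053) = 0.6931 / 0.051643 ≈ 13.42.
≈ 13 quarters.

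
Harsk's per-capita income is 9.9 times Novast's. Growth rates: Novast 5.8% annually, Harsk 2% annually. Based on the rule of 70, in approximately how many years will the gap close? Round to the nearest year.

about 61 years

What matters is the difference: 3.8 pp.
Rule of 70 on the gap: the ratio halves every 70/3.8 ≈ 18.42 years.
A 9.9 times gap takes log₂(9.9) ≈ 3.31 halvings to close: 3.31 × 18.42 ≈ 61 years.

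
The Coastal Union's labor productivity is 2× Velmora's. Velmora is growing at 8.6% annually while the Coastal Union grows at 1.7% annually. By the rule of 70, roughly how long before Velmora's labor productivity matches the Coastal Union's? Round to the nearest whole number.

Velmora gains on the Coastal Union at 8.6% − 1.7% = 6.9 points a year.
At that relative rate the gap halves every 70/6.9 ≈ 10.14 years.
A 2× gap closes after 1 halving: 1 × 10.14 ≈ 10 years.

about 10 years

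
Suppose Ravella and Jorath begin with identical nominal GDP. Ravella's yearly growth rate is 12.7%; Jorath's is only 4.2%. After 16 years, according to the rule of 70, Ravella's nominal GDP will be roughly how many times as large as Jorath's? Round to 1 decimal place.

Ravella pulls ahead at 8.5 pp per year, so the ratio doubles every 70/8.5 ≈ 8.24 years.
In 16 years that's 1.94 doublings: 2^1.94 ≈ 3.8.

roughly 3.8 times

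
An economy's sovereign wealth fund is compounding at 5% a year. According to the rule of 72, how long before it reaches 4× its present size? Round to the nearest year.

Doubling time ≈ 72/5 = 14.40 years.
4 = 2^2, so 2 doublings → 29 years.

roughly 29 years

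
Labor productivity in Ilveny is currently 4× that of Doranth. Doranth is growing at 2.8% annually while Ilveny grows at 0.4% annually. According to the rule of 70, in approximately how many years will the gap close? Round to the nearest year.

What matters is the difference: 2.4 pp.
Rule of 70 on the gap: the ratio halves every 70/2.4 ≈ 29.17 years.
A 4× gap closes after 2 halvings: 2 × 29.17 ≈ 58 years.

approximately 58 years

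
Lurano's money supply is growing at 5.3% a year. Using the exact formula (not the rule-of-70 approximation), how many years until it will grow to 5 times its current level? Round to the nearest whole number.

31 years

t = ln(5) / ln(1 + 0.053) = 1.6094 / 0.051643 ≈ 31.16.
≈ 31 years.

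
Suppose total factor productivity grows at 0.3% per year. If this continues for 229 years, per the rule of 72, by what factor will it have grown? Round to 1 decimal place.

Doubles every ≈ 240.00 years (72/0.3).
229 years is 0.95 doublings; 2^0.95 ≈ 1.9×.

1.9 times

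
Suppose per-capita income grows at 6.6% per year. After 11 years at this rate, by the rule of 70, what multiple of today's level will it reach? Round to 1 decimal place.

roughly 2.1 times

Doubling time ≈ 70/6.6 = 10.61 years.
11 years / 10.61 ≈ 1.04 doublings → factor 2^1.04 ≈ 2.1.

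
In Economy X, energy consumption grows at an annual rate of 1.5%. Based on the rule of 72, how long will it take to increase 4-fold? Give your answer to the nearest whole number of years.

At 1.5% it doubles every 72/1.5 ≈ 48.00 years.
Getting to 4× needs 2 doublings: 2 × 48.00 ≈ 96 years.

about 96 years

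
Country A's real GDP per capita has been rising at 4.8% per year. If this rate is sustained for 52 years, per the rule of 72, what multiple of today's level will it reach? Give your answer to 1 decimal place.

Doubling time ≈ 72/4.8 = 15.00 years.
52 years / 15.00 ≈ 3.47 doublings → factor 2^3.47 ≈ 11.1.

around 11.1 times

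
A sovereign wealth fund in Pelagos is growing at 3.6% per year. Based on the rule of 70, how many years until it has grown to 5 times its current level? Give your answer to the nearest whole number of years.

about 45 years

At 3.6% it doubles every 70/3.6 ≈ 19.44 years.
Reaching 5× takes log₂(5) ≈ 2.32 doublings.
2.32 × 19.44 ≈ 45 years.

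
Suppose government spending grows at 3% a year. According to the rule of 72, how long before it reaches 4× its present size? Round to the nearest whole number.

Doubling time ≈ 72/3 = 24.00 years.
4× is 2 doublings, so 2 × 24.00 ≈ 48 years.

≈ 48 years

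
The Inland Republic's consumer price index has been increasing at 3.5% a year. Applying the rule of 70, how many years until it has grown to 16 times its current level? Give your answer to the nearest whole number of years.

Doubling time ≈ 70/3.5 = 20.00 years.
16 = 2^4, so 4 doublings → 80 years.

around 80 years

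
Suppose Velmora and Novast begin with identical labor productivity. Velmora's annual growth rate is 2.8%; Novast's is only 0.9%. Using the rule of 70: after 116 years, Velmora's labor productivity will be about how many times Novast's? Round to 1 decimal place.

Rate gap = 2.8% − 0.9% = 1.9 points.
The ratio doubles every 70/1.9 ≈ 36.84 years.
116/36.84 ≈ 3.15 doublings → ratio ≈ 2^3.15 ≈ 8.9.

around 8.9 times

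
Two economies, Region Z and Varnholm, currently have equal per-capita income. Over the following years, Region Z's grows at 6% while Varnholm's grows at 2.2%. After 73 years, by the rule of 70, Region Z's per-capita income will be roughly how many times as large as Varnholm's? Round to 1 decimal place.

Rate gap = 6% − 2.2% = 3.8 points.
The ratio doubles every 70/3.8 ≈ 18.42 years.
73/18.42 ≈ 3.96 doublings → ratio ≈ 2^3.96 ≈ 15.6.

around 15.6 times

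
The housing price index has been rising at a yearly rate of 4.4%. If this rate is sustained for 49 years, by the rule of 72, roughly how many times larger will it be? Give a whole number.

72/4.4 ≈ 16.36 years per doubling.
49 years fits 3 doublings: 2^3 = 8.

8 times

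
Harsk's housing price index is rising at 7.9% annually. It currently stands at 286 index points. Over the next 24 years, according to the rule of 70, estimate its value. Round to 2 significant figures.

Doubling time ≈ 70/7.9 = 8.86 years.
24 years is 24/8.86 ≈ 2.71 doublings, a factor of 2^2.71 ≈ 6.54.
286 × 6.54 ≈ 1900 index points.

around 1900 index points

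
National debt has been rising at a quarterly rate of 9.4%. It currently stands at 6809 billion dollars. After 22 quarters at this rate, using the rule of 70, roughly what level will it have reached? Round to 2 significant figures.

It doubles every 70/9.4 ≈ 7.45 quarters, so 22 quarters is 2.95 doublings.
2^2.95 ≈ 7.73; 6809 × 7.73 ≈ 53000 billion dollars.

roughly 53000 billion dollars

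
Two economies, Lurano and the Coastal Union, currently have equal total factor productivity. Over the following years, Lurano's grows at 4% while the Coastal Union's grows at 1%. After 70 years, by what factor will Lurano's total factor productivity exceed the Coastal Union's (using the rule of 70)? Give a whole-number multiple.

Lurano pulls ahead at 3 pp per year, so the ratio doubles every 70/3 ≈ 23.33 years.
In 70 years that's 3.00 doublings: 2^3.00 ≈ 8.

roughly 8 times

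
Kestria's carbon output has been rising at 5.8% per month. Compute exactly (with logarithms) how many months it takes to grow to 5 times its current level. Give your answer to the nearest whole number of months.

29 months

t = ln(5) / ln(1 + 0.058) = 1.6094 / 0.056380 ≈ 28.55.
≈ 29 months.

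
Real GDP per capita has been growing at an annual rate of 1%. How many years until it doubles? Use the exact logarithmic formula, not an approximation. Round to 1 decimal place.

69.7 years

t = ln(2) / ln(1 + 0.01) = 0.6931 / 0.009950 ≈ 69.66.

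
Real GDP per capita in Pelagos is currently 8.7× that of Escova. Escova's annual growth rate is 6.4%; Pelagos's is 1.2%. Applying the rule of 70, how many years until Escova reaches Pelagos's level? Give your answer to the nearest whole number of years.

The growth-rate gap is 6.4% − 1.2% = 5.2 percentage points.
So the ratio between them halves every 70/5.2 ≈ 13.46 years.
An 8.7× gap takes log₂(8.7) ≈ 3.12 halvings to close: 3.12 × 13.46 ≈ 42 years.

about 42 years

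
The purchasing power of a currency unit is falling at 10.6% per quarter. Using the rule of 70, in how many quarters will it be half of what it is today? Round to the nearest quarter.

The rule works in reverse for decay: 70/10.6 ≈ 6.60 quarters to halve.

around 7 quarters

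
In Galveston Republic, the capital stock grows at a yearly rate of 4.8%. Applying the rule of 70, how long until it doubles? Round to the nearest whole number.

Doubling time ≈ 70 / 4.8 = 14.58 years.

15 years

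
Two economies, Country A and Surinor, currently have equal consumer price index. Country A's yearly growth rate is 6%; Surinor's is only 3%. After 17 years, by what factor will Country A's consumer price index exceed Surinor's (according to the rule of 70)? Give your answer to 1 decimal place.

Rate gap = 6% − 3% = 3 points.
The ratio doubles every 70/3 ≈ 23.33 years.
17/23.33 ≈ 0.73 doublings → ratio ≈ 2^0.73 ≈ 1.7.

1.7 times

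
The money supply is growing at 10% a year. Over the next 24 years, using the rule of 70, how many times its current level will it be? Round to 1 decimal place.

Doubling time ≈ 70/10 = 7.00 years.
24 years / 7.00 ≈ 3.43 doublings → factor 2^3.43 ≈ 10.8.

about 10.8 times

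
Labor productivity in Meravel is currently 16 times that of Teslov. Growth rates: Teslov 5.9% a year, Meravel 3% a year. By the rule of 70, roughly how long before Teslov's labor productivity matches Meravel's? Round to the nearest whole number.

97 years

The growth-rate gap is 5.9% − 3% = 2.9 percentage points.
So the ratio between them halves every 70/2.9 ≈ 24.14 years.
A 16 times gap closes after 4 halvings: 4 × 24.14 ≈ 97 years.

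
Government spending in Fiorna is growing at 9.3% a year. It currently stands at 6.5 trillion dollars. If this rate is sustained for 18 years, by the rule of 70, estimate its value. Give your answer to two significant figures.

Doubling time ≈ 70/9.3 = 7.53 years.
18 years is 18/7.53 ≈ 2.39 doublings, a factor of 2^2.39 ≈ 5.24.
6.5 × 5.24 ≈ 34 trillion dollars.

≈ 34 trillion dollars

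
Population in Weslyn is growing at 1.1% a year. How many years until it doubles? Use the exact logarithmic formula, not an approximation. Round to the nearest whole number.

t = ln(2) / ln(1 + 0.011) = 0.6931 / 0.010940 ≈ 63.35.
≈ 63 years.

63 years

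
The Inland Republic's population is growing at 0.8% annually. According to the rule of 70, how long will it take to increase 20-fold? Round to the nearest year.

One doubling takes 70/0.8 = 87.50 years.
Reaching 20× takes log₂(20) ≈ 4.32 doublings.
4.32 × 87.50 ≈ 378 years.

around 378 years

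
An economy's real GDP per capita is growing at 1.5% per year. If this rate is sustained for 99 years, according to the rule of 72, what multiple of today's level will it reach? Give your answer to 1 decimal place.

approximately 4.2 times

Doubling time ≈ 72/1.5 = 48.00 years.
99 years / 48.00 ≈ 2.06 doublings → factor 2^2.06 ≈ 4.2.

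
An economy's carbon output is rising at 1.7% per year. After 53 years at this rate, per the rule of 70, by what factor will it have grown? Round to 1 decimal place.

around 2.4 times

Doubling time ≈ 70/1.7 = 41.18 years.
53 years / 41.18 ≈ 1.29 doublings → factor 2^1.29 ≈ 2.4.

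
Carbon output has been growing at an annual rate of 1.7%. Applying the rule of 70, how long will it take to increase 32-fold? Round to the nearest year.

At 1.7% it doubles every 70/1.7 ≈ 41.18 years.
32× is 5 doublings, so 5 × 41.18 ≈ 206 years.

about 206 years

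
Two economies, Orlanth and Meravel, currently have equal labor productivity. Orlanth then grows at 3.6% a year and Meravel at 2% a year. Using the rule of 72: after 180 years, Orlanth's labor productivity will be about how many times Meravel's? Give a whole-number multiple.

Rate gap = 3.6% − 2% = 1.6 points.
The ratio doubles every 72/1.6 ≈ 45.00 years.
180/45.00 ≈ 4.00 doublings → ratio ≈ 2^4.00 ≈ 16.

about 16 times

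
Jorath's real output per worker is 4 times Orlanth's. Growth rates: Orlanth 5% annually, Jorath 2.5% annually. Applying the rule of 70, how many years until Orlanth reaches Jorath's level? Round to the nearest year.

about 56 years

Orlanth gains on Jorath at 5% − 2.5% = 2.5 points a year.
At that relative rate the gap halves every 70/2.5 ≈ 28.00 years.
A 4 times gap closes after 2 halvings: 2 × 28.00 ≈ 56 years.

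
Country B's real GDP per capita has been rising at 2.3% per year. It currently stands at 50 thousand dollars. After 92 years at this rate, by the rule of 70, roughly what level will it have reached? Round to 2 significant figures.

≈ 410 thousand dollars

It doubles every 70/2.3 ≈ 30.43 years, so 92 years is 3.02 doublings.
2^3.02 ≈ 8.11; 50 × 8.11 ≈ 410 thousand dollars.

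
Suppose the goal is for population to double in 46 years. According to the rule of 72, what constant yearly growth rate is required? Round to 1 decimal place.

72 / 46 ≈ 1.57, so about 1.6% per year.

about 1.6%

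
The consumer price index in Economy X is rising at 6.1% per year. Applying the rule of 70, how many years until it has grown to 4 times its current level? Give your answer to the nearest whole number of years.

One doubling takes 70/6.1 = 11.48 years.
4× is 2 doublings, so 2 × 11.48 ≈ 23 years.

roughly 23 years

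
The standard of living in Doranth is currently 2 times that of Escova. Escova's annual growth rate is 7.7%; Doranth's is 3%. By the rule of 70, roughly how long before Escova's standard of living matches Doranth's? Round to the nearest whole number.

Escova gains on Doranth at 7.7% − 3% = 4.7 points a year.
At that relative rate the gap halves every 70/4.7 ≈ 14.89 years.
A 2 times gap closes after 1 halving: 1 × 14.89 ≈ 15 years.

15 years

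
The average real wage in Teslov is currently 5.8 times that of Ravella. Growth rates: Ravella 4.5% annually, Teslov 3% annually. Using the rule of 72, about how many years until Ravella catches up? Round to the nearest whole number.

roughly 122 years

The growth-rate gap is 4.5% − 3% = 1.5 percentage points.
So the ratio between them halves every 72/1.5 ≈ 48.00 years.
A 5.8 times gap takes log₂(5.8) ≈ 2.54 halvings to close: 2.54 × 48.00 ≈ 122 years.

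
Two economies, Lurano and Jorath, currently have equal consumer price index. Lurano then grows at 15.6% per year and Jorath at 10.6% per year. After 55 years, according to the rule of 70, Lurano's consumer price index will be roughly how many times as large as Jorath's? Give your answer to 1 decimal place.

around 15.2 times

Lurano pulls ahead at 5 pp per year, so the ratio doubles every 70/5 ≈ 14.00 years.
In 55 years that's 3.93 doublings: 2^3.93 ≈ 15.2.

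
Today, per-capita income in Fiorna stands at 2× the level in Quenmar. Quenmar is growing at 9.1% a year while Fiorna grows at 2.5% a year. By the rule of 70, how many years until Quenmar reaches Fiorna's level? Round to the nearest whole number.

What matters is the difference: 6.6 pp.
Rule of 70 on the gap: the ratio halves every 70/6.6 ≈ 10.61 years.
A 2× gap closes after 1 halving: 1 × 10.61 ≈ 11 years.

about 11 years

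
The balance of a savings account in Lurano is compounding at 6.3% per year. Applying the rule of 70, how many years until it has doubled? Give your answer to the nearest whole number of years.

Doubling time ≈ 70 / 6.3 = 11.11 years.

about 11 years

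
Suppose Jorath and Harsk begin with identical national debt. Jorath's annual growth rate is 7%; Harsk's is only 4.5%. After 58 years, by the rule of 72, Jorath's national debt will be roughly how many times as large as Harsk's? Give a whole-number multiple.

around 4 times

Jorath pulls ahead at 2.5 pp per year, so the ratio doubles every 72/2.5 ≈ 28.80 years.
In 58 years that's 2.01 doublings: 2^2.01 ≈ 4.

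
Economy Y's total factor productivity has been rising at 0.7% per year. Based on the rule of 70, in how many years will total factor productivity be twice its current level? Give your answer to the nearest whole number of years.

Doubling time ≈ 70 / 0.7 = 100.00 years.

roughly 100 years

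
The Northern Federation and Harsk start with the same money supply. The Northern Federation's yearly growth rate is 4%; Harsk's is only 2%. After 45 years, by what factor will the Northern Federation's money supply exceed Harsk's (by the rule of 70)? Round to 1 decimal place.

around 2.4 times

the Northern Federation pulls ahead at 2 pp per year, so the ratio doubles every 70/2 ≈ 35.00 years.
In 45 years that's 1.29 doublings: 2^1.29 ≈ 2.4.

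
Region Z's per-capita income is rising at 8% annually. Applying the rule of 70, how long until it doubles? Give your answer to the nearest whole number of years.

Doubling time ≈ 70 / 8 = 8.75 years.

≈ 9 years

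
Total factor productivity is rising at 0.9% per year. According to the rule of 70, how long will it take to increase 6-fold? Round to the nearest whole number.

around 201 years

At 0.9% it doubles every 70/0.9 ≈ 77.78 years.
6× is log₂ 6 ≈ 2.58 doublings, so ≈ 2.58 × 77.78 = 201 years.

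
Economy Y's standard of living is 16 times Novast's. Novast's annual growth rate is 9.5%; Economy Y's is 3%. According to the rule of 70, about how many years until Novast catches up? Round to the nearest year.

about 43 years

What matters is the difference: 6.5 pp.
Rule of 70 on the gap: the ratio halves every 70/6.5 ≈ 10.77 years.
A 16 times gap closes after 4 halvings: 4 × 10.77 ≈ 43 years.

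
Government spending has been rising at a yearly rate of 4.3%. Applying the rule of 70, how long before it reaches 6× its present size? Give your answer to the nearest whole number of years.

Doubling time ≈ 70/4.3 = 16.28 years.
6× is log₂ 6 ≈ 2.58 doublings, so ≈ 2.58 × 16.28 = 42 years.

about 42 years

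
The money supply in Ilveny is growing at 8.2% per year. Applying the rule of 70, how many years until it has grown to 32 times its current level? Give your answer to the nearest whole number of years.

around 43 years

At 8.2% it doubles every 70/8.2 ≈ 8.54 years.
Getting to 32× needs 5 doublings: 5 × 8.54 ≈ 43 years.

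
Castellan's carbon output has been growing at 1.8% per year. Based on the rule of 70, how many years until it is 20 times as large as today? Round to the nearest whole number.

At 1.8% it doubles every 70/1.8 ≈ 38.89 years.
20× is log₂ 20 ≈ 4.32 doublings, so ≈ 4.32 × 38.89 = 168 years.

≈ 168 years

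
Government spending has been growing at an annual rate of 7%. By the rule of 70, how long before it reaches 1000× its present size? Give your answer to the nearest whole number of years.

One doubling takes 70/7 = 10.00 years.
Reaching 1000× takes log₂(1000) ≈ 9.97 doublings.
9.97 × 10.00 ≈ 100 years.

roughly 100 years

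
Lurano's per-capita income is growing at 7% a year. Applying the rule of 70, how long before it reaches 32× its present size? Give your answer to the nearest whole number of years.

about 50 years

At 7% it doubles every 70/7 ≈ 10.00 years.
Getting to 32× needs 5 doublings: 5 × 10.00 ≈ 50 years.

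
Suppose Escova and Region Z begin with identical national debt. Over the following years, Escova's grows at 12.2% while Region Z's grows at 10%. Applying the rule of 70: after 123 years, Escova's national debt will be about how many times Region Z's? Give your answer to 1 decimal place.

approximately 14.6 times

Only the 2.2-point difference matters.
70/2.2 ≈ 31.82 years per doubling of the ratio; 123 years gives 3.87 doublings, so ≈ 14.6×.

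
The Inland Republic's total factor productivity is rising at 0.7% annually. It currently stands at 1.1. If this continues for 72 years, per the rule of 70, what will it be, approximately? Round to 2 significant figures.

Doubling time ≈ 70/0.7 = 100.00 years.
72 years is 72/100.00 ≈ 0.72 doublings, a factor of 2^0.72 ≈ 1.65.
1.1 × 1.65 ≈ 1.8.

about 1.8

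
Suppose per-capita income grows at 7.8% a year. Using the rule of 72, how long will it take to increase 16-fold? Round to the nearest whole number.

around 37 years

One doubling takes 72/7.8 = 9.23 years.
16 = 2^4, so 4 doublings → 37 years.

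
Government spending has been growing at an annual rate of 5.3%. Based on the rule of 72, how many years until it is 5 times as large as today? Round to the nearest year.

around 32 years

Doubling time ≈ 72/5.3 = 13.58 years.
5× is log₂ 5 ≈ 2.32 doublings, so ≈ 2.32 × 13.58 = 32 years.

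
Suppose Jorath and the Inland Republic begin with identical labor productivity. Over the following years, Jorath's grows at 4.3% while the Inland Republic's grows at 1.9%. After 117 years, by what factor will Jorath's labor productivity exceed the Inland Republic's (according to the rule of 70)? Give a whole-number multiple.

about 16 times

Jorath pulls ahead at 2.4 pp per year, so the ratio doubles every 70/2.4 ≈ 29.17 years.
In 117 years that's 4.01 doublings: 2^4.01 ≈ 16.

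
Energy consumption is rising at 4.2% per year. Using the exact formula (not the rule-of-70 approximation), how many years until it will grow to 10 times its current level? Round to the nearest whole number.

t = ln(10) / ln(1 + 0.042) = 2.3026 / 0.041142 ≈ 55.97.
≈ 56 years.

56 years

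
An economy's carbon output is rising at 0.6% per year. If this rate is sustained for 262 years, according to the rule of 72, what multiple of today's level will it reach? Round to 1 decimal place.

Doubles every ≈ 120.00 years (72/0.6).
262 years is 2.18 doublings; 2^2.18 ≈ 4.5×.

roughly 4.5 times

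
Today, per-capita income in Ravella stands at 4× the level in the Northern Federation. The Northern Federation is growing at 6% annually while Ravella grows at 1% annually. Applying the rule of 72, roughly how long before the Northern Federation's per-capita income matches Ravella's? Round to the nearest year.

about 29 years

The growth-rate gap is 6% − 1% = 5 percentage points.
So the ratio between them halves every 72/5 ≈ 14.40 years.
A 4× gap closes after 2 halvings: 2 × 14.40 ≈ 29 years.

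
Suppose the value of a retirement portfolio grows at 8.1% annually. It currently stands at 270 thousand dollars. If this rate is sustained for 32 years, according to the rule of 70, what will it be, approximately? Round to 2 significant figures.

It doubles every 70/8.1 ≈ 8.64 years, so 32 years is 3.70 doublings.
2^3.70 ≈ 13.00; 270 × 13.00 ≈ 3500 thousand dollars.

approximately 3500 thousand dollars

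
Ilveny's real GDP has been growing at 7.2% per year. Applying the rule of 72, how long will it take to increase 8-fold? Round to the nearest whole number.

around 30 years

One doubling takes 72/7.2 = 10.00 years.
8× is 3 doublings, so 3 × 10.00 ≈ 30 years.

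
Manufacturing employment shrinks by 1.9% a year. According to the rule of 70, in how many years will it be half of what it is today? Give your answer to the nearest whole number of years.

Falling at 1.9%, it halves about every 70/1.9 = 36.84 years.

approximately 37 years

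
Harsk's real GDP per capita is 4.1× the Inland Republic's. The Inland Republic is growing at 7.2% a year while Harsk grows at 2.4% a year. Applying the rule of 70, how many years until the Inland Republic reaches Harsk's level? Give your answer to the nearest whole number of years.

30 years

the Inland Republic gains on Harsk at 7.2% − 2.4% = 4.8 points a year.
At that relative rate the gap halves every 70/4.8 ≈ 14.58 years.
A 4.1× gap takes log₂(4.1) ≈ 2.04 halvings to close: 2.04 × 14.58 ≈ 30 years.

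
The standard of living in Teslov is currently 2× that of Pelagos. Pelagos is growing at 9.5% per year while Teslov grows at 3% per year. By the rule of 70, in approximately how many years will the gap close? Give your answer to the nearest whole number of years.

Pelagos gains on Teslov at 9.5% − 3% = 6.5 points a year.
At that relative rate the gap halves every 70/6.5 ≈ 10.77 years.
A 2× gap closes after 1 halving: 1 × 10.77 ≈ 11 years.

≈ 11 years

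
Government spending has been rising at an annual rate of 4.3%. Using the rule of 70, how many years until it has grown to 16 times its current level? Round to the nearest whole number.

At 4.3% it doubles every 70/4.3 ≈ 16.28 years.
16 = 2^4, so 4 doublings → 65 years.

about 65 years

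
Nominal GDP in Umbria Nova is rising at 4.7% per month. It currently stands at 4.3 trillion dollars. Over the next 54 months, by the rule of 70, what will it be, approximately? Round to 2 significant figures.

around 53 trillion dollars

It doubles every 70/4.7 ≈ 14.89 months, so 54 months is 3.63 doublings.
2^3.63 ≈ 12.38; 4.3 × 12.38 ≈ 53 trillion dollars.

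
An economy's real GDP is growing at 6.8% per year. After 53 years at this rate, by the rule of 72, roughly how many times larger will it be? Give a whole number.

72/6.8 ≈ 10.59 years per doubling.
53 years fits 5 doublings: 2^5 = 32.

about 32 times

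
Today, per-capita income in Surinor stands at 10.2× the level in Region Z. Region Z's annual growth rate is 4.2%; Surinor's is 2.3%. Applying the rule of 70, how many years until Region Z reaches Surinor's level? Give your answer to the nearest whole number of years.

roughly 123 years

What matters is the difference: 1.9 pp.
Rule of 70 on the gap: the ratio halves every 70/1.9 ≈ 36.84 years.
A 10.2× gap takes log₂(10.2) ≈ 3.35 halvings to close: 3.35 × 36.84 ≈ 123 years.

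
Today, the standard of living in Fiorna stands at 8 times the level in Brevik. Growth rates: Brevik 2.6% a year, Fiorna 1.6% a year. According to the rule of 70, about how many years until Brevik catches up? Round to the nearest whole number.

What matters is the difference: 1 pp.
Rule of 70 on the gap: the ratio halves every 70/1 ≈ 70.00 years.
An 8 times gap closes after 3 halvings: 3 × 70.00 ≈ 210 years.

≈ 210 years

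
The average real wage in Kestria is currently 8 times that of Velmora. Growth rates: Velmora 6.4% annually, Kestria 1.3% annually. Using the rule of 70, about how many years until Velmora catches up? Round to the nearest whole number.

What matters is the difference: 5.1 pp.
Rule of 70 on the gap: the ratio halves every 70/5.1 ≈ 13.73 years.
An 8 times gap closes after 3 halvings: 3 × 13.73 ≈ 41 years.

≈ 41 years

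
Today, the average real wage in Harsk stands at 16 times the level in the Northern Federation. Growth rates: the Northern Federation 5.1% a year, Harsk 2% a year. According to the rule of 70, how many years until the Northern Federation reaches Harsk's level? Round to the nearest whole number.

What matters is the difference: 3.1 pp.
Rule of 70 on the gap: the ratio halves every 70/3.1 ≈ 22.58 years.
A 16 times gap closes after 4 halvings: 4 × 22.58 ≈ 90 years.

about 90 years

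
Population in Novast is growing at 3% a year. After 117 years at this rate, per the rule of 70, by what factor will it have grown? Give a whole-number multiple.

At 3% one doubling takes ≈ 23.33 years; 117 years is 5 of them, so ×32.

32 times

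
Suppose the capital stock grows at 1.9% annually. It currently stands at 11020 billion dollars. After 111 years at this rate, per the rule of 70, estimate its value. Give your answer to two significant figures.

Doubling time ≈ 70/1.9 = 36.84 years.
111 years is 111/36.84 ≈ 3.01 doublings, a factor of 2^3.01 ≈ 8.06.
11020 × 8.06 ≈ 89000 billion dollars.

89000 billion dollars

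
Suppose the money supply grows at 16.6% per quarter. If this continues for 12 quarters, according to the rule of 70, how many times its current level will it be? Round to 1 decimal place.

Doubles every ≈ 4.22 quarters (70/16.6).
12 quarters is 2.84 doublings; 2^2.84 ≈ 7.2×.

≈ 7.2 times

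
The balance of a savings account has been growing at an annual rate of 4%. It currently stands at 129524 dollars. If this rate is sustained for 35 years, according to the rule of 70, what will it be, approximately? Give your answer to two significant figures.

roughly 520000 dollars

It doubles every 70/4 ≈ 17.50 years, so 35 years is 2.00 doublings.
2^2.00 ≈ 4.00; 129524 × 4.00 ≈ 520000 dollars.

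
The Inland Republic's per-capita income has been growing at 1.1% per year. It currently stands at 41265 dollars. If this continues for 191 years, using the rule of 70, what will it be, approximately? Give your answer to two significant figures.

around 330000 dollars

Doubling time ≈ 70/1.1 = 63.64 years.
191 years is 191/63.64 ≈ 3.00 doublings, a factor of 2^3.00 ≈ 8.00.
41265 × 8.00 ≈ 330000 dollars.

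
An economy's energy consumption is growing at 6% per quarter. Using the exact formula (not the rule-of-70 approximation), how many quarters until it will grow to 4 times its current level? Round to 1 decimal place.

t = ln(4) / ln(1 + 0.06) = 1.3863 / 0.058269 ≈ 23.79.

23.8 quarters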